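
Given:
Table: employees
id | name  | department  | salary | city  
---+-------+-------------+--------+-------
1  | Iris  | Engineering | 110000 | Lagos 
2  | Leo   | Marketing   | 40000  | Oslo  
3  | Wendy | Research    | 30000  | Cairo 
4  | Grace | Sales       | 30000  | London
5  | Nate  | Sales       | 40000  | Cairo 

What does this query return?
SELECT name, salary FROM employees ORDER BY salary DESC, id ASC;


Sorting by salary DESC, then id ASC for ties

5 rows:
Iris, 110000
Leo, 40000
Nate, 40000
Wendy, 30000
Grace, 30000


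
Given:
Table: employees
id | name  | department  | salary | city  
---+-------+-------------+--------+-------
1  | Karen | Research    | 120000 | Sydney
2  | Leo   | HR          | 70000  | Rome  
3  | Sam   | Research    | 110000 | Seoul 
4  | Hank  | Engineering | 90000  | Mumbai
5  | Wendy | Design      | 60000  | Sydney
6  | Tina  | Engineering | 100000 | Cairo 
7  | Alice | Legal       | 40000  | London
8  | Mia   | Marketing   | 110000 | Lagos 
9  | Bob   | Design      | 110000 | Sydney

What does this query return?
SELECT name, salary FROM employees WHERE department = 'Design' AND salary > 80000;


Filtering: department = 'Design' AND salary > 80000
Matching: 1 rows

1 rows:
Bob, 110000


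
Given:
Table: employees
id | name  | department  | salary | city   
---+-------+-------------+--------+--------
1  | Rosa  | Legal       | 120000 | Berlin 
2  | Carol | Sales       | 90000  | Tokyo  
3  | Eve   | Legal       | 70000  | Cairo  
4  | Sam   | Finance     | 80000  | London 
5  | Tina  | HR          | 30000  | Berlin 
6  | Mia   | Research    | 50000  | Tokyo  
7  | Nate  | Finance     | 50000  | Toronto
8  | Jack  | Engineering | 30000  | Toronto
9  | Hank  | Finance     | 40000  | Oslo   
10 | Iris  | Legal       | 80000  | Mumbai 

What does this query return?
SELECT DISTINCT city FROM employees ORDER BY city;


All 'city' values (row order): Berlin, Tokyo, Cairo, London, Berlin, Tokyo, Toronto, Toronto, Oslo, Mumbai
Removing duplicates leaves 7 unique value(s).

7 values:
Berlin
Cairo
London
Mumbai
Oslo
Tokyo
Toronto


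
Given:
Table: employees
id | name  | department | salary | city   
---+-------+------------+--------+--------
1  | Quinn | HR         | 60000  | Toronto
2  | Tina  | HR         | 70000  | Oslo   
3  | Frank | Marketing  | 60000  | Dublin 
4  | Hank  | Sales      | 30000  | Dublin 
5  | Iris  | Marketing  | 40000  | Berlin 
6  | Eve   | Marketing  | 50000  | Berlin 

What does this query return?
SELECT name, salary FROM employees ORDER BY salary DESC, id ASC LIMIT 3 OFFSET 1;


Sort by salary DESC (id ASC tiebreak), then skip 1 and take 3
Rows 2 through 4

3 rows:
Quinn, 60000
Frank, 60000
Eve, 50000


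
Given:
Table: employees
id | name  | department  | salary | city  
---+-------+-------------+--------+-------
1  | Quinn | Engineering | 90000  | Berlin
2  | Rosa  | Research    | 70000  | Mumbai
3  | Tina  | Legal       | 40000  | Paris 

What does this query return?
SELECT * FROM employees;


SELECT * returns all 3 rows with all columns

3 rows:
1, Quinn, Engineering, 90000, Berlin
2, Rosa, Research, 70000, Mumbai
3, Tina, Legal, 40000, Paris


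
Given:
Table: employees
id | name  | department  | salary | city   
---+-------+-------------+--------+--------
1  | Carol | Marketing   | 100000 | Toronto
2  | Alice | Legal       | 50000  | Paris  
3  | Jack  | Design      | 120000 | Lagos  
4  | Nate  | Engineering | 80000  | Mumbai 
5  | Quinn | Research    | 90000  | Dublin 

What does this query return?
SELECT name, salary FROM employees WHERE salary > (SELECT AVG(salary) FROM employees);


Subquery: AVG(salary) = 88000.0
Filtering: salary > 88000.0
  Carol (100000) -> MATCH
  Jack (120000) -> MATCH
  Quinn (90000) -> MATCH


3 rows:
Carol, 100000
Jack, 120000
Quinn, 90000


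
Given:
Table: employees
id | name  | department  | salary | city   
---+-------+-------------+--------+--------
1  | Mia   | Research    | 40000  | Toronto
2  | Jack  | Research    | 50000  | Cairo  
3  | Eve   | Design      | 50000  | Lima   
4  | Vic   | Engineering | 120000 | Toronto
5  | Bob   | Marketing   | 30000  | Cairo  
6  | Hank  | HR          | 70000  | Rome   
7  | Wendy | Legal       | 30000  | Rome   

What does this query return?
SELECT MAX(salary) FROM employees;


Salaries: 40000, 50000, 50000, 120000, 30000, 70000, 30000
MAX = 120000

120000


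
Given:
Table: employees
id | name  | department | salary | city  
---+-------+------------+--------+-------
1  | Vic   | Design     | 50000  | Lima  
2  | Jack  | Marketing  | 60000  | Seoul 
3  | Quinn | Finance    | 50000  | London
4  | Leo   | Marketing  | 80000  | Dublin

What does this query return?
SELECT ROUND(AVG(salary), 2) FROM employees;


SUM(salary) = 240000
COUNT = 4
ROUND(AVG, 2) = ROUND(240000 / 4, 2) = 60000.0

60000.0


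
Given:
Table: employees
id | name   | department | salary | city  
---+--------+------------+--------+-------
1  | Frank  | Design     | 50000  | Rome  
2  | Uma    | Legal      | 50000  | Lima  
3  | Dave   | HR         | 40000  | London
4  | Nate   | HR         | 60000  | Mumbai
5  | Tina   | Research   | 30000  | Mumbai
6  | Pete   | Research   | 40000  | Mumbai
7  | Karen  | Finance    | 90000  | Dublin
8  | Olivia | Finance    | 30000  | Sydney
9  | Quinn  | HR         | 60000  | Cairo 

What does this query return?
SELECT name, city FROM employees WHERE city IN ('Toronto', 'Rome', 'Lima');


Filtering: city IN ('Toronto', 'Rome', 'Lima')
Matching: 2 rows

2 rows:
Frank, Rome
Uma, Lima


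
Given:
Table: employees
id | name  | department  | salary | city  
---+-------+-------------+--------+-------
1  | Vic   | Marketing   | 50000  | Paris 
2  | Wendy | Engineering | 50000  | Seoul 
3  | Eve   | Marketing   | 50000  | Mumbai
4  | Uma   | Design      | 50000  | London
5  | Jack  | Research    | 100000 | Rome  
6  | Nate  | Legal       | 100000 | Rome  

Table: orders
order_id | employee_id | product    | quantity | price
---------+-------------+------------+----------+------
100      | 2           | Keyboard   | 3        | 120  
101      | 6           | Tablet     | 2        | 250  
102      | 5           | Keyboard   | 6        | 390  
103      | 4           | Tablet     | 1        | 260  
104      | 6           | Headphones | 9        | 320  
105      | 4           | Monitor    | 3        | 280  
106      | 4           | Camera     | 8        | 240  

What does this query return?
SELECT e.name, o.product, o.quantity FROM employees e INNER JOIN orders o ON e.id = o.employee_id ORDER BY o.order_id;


Joining employees.id = orders.employee_id:
  employee Wendy (id=2) -> order Keyboard
  employee Nate (id=6) -> order Tablet
  employee Jack (id=5) -> order Keyboard
  employee Uma (id=4) -> order Tablet
  employee Nate (id=6) -> order Headphones
  employee Uma (id=4) -> order Monitor
  employee Uma (id=4) -> order Camera


7 rows:
Wendy, Keyboard, 3
Nate, Tablet, 2
Jack, Keyboard, 6
Uma, Tablet, 1
Nate, Headphones, 9
Uma, Monitor, 3
Uma, Camera, 8


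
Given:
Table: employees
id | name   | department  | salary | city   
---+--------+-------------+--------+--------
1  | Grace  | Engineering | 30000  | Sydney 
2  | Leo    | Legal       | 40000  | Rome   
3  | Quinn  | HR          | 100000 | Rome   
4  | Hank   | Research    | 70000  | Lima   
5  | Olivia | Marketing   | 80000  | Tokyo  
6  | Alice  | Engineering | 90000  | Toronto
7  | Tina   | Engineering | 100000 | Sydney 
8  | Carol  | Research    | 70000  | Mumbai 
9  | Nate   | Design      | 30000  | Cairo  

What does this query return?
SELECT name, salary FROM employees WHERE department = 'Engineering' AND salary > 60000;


Filtering: department = 'Engineering' AND salary > 60000
Matching: 2 rows

2 rows:
Alice, 90000
Tina, 100000


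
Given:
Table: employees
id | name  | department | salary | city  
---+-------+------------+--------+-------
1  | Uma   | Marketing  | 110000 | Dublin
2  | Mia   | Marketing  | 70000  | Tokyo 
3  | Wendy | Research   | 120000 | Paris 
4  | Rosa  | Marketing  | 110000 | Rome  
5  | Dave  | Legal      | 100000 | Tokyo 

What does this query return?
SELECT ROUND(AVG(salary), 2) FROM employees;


SUM(salary) = 510000
COUNT = 5
ROUND(AVG, 2) = ROUND(510000 / 5, 2) = 102000.0

102000.0


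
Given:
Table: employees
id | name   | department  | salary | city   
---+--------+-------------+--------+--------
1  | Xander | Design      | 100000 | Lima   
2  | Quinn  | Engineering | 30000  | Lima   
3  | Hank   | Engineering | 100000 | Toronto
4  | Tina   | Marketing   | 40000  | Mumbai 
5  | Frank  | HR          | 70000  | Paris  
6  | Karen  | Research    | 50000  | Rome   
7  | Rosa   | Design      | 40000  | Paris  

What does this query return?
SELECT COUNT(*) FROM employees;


COUNT(*) counts all rows

7


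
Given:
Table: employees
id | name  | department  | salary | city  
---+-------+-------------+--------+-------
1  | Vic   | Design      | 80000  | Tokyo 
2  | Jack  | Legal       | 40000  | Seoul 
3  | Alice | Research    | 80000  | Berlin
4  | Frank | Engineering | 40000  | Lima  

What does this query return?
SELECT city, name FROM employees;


Projecting columns: city, name

4 rows:
Tokyo, Vic
Seoul, Jack
Berlin, Alice
Lima, Frank


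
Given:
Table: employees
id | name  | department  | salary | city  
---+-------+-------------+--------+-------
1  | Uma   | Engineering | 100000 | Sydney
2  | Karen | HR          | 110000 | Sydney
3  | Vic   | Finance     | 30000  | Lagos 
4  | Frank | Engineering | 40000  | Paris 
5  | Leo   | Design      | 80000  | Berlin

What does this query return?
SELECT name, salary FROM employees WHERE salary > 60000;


Filtering: salary > 60000
Matching: 3 rows

3 rows:
Uma, 100000
Karen, 110000
Leo, 80000


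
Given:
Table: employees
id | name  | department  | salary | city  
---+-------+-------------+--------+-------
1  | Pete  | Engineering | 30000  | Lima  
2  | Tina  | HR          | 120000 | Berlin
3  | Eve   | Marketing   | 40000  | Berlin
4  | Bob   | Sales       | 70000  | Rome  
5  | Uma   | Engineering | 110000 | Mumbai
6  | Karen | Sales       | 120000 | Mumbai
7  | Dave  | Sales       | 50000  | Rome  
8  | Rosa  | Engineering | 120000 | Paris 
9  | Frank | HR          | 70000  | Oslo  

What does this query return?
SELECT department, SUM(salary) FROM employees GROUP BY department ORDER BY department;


Summing salary within each department:
  Engineering: 30000 + 110000 + 120000 = 260000
  HR: 120000 + 70000 = 190000
  Marketing: 40000 = 40000
  Sales: 70000 + 120000 + 50000 = 240000


4 groups:
Engineering, 260000
HR, 190000
Marketing, 40000
Sales, 240000


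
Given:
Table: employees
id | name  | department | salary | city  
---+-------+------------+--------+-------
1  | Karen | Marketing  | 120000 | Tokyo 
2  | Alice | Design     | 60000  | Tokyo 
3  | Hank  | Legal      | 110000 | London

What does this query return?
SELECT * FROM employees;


SELECT * returns all 3 rows with all columns

3 rows:
1, Karen, Marketing, 120000, Tokyo
2, Alice, Design, 60000, Tokyo
3, Hank, Legal, 110000, London


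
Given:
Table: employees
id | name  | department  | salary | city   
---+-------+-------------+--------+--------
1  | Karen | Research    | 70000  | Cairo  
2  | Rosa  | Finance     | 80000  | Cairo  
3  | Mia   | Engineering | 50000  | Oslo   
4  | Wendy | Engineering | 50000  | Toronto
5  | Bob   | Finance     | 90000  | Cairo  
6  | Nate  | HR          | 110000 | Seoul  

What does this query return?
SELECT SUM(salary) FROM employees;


SUM(salary) = 70000 + 80000 + 50000 + 50000 + 90000 + 110000 = 450000

450000


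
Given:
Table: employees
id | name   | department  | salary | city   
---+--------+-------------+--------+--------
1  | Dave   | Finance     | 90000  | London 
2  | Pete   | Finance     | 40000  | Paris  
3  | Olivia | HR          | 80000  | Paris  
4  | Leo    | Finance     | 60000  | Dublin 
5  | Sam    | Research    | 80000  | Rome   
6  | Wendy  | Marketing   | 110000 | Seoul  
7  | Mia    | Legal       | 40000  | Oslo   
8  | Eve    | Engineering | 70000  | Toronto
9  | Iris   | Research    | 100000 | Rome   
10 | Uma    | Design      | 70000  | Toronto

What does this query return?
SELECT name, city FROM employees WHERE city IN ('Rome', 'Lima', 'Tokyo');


Filtering: city IN ('Rome', 'Lima', 'Tokyo')
Matching: 2 rows

2 rows:
Sam, Rome
Iris, Rome


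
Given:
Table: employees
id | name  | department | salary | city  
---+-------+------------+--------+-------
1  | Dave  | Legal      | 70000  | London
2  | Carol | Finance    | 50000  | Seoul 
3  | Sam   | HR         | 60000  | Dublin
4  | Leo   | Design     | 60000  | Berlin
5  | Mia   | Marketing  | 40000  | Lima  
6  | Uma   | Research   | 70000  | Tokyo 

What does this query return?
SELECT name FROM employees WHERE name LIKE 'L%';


LIKE 'L%' matches names starting with 'L'
Matching: 1

1 rows:
Leo


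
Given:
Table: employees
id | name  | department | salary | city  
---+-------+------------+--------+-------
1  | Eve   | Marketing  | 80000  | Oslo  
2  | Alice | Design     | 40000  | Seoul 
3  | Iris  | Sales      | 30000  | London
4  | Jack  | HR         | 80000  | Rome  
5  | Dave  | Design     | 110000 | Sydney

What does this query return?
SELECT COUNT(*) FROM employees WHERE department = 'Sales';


Counting rows where department = 'Sales'
  Iris -> MATCH


1


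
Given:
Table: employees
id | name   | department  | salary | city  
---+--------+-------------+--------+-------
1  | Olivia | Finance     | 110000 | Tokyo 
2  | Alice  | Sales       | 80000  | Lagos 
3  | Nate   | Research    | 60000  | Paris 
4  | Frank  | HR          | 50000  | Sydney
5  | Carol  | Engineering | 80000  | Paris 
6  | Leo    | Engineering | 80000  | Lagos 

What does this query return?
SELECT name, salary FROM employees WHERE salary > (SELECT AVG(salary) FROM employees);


Subquery: AVG(salary) = 76666.67
Filtering: salary > 76666.67
  Olivia (110000) -> MATCH
  Alice (80000) -> MATCH
  Carol (80000) -> MATCH
  Leo (80000) -> MATCH


4 rows:
Olivia, 110000
Alice, 80000
Carol, 80000
Leo, 80000


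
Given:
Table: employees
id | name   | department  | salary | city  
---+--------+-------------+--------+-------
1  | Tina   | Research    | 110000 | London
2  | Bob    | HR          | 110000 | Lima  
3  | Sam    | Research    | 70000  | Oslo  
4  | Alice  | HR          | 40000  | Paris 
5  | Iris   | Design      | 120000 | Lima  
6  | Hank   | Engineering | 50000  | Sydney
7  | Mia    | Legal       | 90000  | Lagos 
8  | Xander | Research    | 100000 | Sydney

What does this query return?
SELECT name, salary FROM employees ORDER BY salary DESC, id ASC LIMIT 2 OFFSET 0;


Sort by salary DESC (id ASC tiebreak), then skip 0 and take 2
Rows 1 through 2

2 rows:
Iris, 120000
Tina, 110000


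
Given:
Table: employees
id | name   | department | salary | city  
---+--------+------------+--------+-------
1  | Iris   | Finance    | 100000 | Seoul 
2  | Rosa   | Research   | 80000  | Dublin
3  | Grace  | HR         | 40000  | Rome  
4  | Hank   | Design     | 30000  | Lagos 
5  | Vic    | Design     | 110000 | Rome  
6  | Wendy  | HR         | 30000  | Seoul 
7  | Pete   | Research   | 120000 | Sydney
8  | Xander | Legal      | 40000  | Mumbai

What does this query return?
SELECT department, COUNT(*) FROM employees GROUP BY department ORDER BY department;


Assigning each row to its department group:
  Iris -> Finance
  Rosa -> Research
  Grace -> HR
  Hank -> Design
  Vic -> Design
  Wendy -> HR
  Pete -> Research
  Xander -> Legal


5 groups:
Design, 2
Finance, 1
HR, 2
Legal, 1
Research, 2


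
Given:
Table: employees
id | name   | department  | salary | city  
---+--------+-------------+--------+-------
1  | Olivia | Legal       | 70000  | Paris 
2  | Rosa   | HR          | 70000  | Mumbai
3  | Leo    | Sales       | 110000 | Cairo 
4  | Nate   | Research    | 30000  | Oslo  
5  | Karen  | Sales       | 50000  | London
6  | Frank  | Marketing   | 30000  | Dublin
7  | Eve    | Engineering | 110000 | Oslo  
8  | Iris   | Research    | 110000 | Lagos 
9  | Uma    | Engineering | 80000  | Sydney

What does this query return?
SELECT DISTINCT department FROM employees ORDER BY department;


All 'department' values (row order): Legal, HR, Sales, Research, Sales, Marketing, Engineering, Research, Engineering
Removing duplicates leaves 6 unique value(s).

6 values:
Engineering
HR
Legal
Marketing
Research
Sales


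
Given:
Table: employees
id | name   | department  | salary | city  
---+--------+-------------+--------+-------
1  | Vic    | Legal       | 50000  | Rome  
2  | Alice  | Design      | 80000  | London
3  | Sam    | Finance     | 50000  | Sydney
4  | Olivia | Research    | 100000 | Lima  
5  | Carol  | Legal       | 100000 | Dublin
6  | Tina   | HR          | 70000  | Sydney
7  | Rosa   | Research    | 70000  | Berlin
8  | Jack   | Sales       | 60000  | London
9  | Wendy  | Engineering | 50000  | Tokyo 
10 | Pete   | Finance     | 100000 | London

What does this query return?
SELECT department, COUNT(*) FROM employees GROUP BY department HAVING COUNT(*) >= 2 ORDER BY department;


Groups with count >= 2:
  Finance: 2 -> PASS
  Legal: 2 -> PASS
  Research: 2 -> PASS
  Design: 1 -> filtered out
  Engineering: 1 -> filtered out
  HR: 1 -> filtered out
  Sales: 1 -> filtered out


3 groups:
Finance, 2
Legal, 2
Research, 2


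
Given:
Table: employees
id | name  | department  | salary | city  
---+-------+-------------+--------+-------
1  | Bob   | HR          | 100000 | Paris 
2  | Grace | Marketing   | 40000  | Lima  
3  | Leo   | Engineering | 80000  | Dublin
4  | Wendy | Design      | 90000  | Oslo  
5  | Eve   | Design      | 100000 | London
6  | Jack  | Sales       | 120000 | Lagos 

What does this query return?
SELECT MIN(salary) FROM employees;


Salaries: 100000, 40000, 80000, 90000, 100000, 120000
MIN = 40000

40000


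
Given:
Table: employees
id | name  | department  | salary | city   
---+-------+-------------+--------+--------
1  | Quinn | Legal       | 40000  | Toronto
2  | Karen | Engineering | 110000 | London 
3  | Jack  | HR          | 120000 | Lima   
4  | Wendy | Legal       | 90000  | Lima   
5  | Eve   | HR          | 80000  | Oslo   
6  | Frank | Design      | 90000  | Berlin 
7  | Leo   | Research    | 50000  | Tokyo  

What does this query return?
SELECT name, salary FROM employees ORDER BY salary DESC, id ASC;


Sorting by salary DESC, then id ASC for ties

7 rows:
Jack, 120000
Karen, 110000
Wendy, 90000
Frank, 90000
Eve, 80000
Leo, 50000
Quinn, 40000


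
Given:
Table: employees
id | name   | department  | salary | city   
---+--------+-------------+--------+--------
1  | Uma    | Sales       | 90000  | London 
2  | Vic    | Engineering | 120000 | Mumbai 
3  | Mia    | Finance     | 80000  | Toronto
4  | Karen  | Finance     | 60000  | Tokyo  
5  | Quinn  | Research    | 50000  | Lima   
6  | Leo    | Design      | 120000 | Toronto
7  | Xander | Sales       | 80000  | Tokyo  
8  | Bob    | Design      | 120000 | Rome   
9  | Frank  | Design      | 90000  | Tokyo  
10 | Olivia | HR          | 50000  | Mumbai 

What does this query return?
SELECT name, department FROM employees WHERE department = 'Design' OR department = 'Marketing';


Filtering: department = 'Design' OR 'Marketing'
Matching: 3 rows

3 rows:
Leo, Design
Bob, Design
Frank, Design


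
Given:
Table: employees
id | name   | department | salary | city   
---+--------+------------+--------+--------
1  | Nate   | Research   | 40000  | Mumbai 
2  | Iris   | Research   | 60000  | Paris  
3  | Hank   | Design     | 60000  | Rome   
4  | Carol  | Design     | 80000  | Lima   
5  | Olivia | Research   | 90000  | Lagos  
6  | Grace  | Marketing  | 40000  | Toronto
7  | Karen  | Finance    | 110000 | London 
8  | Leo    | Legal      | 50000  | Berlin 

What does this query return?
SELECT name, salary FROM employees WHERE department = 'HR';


Filtering: department = 'HR'
Matching rows: 0

Empty result set (0 rows)


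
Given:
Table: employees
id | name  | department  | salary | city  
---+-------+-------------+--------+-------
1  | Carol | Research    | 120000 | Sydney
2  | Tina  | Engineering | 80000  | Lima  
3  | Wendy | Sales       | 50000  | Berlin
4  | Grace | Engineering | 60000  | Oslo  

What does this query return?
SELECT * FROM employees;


SELECT * returns all 4 rows with all columns

4 rows:
1, Carol, Research, 120000, Sydney
2, Tina, Engineering, 80000, Lima
3, Wendy, Sales, 50000, Berlin
4, Grace, Engineering, 60000, Oslo


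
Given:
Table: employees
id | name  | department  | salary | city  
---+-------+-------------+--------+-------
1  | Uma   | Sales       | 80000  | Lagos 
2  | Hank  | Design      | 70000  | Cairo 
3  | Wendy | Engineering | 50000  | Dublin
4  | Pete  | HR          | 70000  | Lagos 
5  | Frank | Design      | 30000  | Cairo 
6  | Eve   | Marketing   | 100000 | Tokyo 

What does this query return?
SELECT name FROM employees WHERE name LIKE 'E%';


LIKE 'E%' matches names starting with 'E'
Matching: 1

1 rows:
Eve


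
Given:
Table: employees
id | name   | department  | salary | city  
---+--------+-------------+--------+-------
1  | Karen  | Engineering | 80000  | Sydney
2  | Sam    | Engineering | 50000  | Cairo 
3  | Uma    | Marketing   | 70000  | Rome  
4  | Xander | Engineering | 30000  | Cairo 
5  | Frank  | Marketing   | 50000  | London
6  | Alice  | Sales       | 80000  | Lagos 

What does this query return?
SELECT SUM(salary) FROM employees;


SUM(salary) = 80000 + 50000 + 70000 + 30000 + 50000 + 80000 = 360000

360000


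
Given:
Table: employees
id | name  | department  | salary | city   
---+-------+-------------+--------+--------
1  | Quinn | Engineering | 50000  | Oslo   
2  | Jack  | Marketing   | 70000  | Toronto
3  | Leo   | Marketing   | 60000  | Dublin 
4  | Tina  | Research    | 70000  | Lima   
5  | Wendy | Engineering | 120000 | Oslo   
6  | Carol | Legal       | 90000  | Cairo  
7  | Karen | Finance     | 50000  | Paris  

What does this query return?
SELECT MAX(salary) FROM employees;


Salaries: 50000, 70000, 60000, 70000, 120000, 90000, 50000
MAX = 120000

120000


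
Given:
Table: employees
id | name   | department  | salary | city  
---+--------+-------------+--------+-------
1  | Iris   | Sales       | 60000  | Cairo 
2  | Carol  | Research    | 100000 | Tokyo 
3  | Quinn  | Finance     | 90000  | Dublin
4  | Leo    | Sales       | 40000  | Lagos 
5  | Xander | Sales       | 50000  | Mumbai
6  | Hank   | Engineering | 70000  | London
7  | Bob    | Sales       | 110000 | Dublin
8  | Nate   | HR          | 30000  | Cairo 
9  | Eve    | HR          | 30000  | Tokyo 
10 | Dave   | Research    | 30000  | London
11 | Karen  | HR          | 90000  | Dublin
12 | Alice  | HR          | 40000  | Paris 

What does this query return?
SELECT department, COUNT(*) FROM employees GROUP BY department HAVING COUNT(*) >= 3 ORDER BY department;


Groups with count >= 3:
  HR: 4 -> PASS
  Sales: 4 -> PASS
  Engineering: 1 -> filtered out
  Finance: 1 -> filtered out
  Research: 2 -> filtered out


2 groups:
HR, 4
Sales, 4


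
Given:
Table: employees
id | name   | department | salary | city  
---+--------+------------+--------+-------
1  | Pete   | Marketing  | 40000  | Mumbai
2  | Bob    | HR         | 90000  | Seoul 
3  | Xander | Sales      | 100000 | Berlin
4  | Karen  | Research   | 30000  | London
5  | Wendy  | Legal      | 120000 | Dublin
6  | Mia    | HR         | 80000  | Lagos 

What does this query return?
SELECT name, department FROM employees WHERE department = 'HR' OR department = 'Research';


Filtering: department = 'HR' OR 'Research'
Matching: 3 rows

3 rows:
Bob, HR
Karen, Research
Mia, HR


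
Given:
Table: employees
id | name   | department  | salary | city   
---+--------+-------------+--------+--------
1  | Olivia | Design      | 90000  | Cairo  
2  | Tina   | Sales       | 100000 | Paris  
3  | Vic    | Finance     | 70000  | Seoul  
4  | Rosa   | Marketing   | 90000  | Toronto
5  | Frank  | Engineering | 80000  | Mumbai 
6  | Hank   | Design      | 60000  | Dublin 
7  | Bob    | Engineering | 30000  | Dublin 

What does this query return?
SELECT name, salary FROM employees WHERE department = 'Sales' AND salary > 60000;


Filtering: department = 'Sales' AND salary > 60000
Matching: 1 rows

1 rows:
Tina, 100000


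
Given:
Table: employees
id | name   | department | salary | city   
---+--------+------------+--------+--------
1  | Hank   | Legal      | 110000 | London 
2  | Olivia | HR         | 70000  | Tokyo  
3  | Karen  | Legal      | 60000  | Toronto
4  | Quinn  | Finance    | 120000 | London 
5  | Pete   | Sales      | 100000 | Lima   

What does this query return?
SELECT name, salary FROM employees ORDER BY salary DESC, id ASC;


Sorting by salary DESC, then id ASC for ties

5 rows:
Quinn, 120000
Hank, 110000
Pete, 100000
Olivia, 70000
Karen, 60000


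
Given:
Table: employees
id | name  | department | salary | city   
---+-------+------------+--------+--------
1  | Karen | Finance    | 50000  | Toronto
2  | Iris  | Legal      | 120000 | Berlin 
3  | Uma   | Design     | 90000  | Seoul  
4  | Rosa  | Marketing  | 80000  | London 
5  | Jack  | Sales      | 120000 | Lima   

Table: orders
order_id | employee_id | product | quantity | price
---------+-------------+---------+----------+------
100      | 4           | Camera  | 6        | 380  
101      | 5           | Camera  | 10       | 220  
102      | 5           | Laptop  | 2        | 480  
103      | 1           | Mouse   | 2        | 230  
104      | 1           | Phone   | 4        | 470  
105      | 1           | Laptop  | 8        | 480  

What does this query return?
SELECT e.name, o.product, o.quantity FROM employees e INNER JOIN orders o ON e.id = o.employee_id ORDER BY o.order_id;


Joining employees.id = orders.employee_id:
  employee Rosa (id=4) -> order Camera
  employee Jack (id=5) -> order Camera
  employee Jack (id=5) -> order Laptop
  employee Karen (id=1) -> order Mouse
  employee Karen (id=1) -> order Phone
  employee Karen (id=1) -> order Laptop


6 rows:
Rosa, Camera, 6
Jack, Camera, 10
Jack, Laptop, 2
Karen, Mouse, 2
Karen, Phone, 4
Karen, Laptop, 8


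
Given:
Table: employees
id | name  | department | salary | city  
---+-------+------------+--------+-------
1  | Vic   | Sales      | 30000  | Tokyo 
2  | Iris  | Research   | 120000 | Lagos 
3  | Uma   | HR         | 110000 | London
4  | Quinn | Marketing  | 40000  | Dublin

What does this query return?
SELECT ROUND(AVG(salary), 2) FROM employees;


SUM(salary) = 300000
COUNT = 4
ROUND(AVG, 2) = ROUND(300000 / 4, 2) = 75000.0

75000.0


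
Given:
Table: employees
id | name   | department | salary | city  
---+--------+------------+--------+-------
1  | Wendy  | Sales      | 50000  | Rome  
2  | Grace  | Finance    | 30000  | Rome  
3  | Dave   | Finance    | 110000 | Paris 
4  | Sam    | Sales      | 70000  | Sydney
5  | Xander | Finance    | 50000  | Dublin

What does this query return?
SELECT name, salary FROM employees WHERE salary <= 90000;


Filtering: salary <= 90000
Matching: 4 rows

4 rows:
Wendy, 50000
Grace, 30000
Sam, 70000
Xander, 50000


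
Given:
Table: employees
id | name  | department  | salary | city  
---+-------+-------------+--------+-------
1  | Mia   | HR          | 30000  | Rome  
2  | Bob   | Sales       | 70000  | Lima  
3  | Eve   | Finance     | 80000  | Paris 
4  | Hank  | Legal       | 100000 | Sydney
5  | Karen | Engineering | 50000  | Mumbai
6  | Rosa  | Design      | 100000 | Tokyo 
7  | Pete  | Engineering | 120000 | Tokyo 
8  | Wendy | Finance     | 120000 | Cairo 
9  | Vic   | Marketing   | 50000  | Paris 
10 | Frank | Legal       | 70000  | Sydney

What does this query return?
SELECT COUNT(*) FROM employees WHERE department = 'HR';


Counting rows where department = 'HR'
  Mia -> MATCH


1


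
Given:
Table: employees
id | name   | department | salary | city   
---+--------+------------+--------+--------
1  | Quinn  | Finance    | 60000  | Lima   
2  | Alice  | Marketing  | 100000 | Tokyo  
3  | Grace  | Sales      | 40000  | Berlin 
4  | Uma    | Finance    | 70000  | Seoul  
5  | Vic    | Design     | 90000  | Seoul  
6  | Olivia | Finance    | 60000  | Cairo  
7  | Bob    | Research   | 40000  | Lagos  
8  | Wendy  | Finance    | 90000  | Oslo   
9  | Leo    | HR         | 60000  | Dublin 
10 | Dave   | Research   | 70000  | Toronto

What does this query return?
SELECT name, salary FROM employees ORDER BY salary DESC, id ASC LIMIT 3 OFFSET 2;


Sort by salary DESC (id ASC tiebreak), then skip 2 and take 3
Rows 3 through 5

3 rows:
Wendy, 90000
Uma, 70000
Dave, 70000


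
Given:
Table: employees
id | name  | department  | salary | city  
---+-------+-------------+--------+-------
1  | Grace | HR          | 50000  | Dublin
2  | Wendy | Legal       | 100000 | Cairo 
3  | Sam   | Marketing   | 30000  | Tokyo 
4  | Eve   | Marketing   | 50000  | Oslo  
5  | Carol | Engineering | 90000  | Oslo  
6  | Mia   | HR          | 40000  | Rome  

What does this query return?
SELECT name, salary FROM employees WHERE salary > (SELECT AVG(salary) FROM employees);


Subquery: AVG(salary) = 60000.0
Filtering: salary > 60000.0
  Wendy (100000) -> MATCH
  Carol (90000) -> MATCH


2 rows:
Wendy, 100000
Carol, 90000


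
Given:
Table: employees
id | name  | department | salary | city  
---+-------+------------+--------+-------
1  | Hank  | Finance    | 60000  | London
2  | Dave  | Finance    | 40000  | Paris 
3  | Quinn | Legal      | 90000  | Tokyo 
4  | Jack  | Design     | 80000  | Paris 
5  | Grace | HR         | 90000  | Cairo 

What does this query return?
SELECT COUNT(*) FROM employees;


COUNT(*) counts all rows

5


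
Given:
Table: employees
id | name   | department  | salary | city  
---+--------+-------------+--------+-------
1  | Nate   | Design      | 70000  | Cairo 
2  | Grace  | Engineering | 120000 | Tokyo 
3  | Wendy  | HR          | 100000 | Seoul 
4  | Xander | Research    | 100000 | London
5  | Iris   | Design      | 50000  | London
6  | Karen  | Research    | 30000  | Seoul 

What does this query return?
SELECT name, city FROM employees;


Projecting columns: name, city

6 rows:
Nate, Cairo
Grace, Tokyo
Wendy, Seoul
Xander, London
Iris, London
Karen, Seoul


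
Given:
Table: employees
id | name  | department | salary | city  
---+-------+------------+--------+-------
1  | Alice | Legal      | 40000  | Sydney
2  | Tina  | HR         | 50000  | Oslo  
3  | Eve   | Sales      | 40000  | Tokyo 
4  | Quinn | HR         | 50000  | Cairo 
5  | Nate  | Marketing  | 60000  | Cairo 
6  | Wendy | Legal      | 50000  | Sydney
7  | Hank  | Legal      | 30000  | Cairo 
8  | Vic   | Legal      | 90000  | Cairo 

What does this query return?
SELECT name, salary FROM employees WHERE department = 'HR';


Filtering: department = 'HR'
Matching rows: 2

2 rows:
Tina, 50000
Quinn, 50000


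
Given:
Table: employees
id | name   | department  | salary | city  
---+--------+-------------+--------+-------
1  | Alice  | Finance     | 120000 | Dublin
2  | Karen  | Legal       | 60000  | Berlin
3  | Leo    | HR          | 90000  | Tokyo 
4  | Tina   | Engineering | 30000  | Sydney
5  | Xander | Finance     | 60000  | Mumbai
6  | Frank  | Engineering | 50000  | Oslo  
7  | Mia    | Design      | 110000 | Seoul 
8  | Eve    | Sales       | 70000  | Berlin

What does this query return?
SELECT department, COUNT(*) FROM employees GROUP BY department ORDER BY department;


Assigning each row to its department group:
  Alice -> Finance
  Karen -> Legal
  Leo -> HR
  Tina -> Engineering
  Xander -> Finance
  Frank -> Engineering
  Mia -> Design
  Eve -> Sales


6 groups:
Design, 1
Engineering, 2
Finance, 2
HR, 1
Legal, 1
Sales, 1


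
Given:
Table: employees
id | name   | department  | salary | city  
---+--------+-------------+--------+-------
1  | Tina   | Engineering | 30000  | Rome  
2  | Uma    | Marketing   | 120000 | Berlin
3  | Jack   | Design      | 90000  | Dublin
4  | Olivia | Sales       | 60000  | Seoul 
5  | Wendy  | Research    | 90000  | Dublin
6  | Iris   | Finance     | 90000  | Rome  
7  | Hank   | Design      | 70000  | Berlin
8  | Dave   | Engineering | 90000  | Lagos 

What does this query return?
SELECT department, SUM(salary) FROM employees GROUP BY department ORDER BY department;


Summing salary within each department:
  Design: 90000 + 70000 = 160000
  Engineering: 30000 + 90000 = 120000
  Finance: 90000 = 90000
  Marketing: 120000 = 120000
  Research: 90000 = 90000
  Sales: 60000 = 60000


6 groups:
Design, 160000
Engineering, 120000
Finance, 90000
Marketing, 120000
Research, 90000
Sales, 60000


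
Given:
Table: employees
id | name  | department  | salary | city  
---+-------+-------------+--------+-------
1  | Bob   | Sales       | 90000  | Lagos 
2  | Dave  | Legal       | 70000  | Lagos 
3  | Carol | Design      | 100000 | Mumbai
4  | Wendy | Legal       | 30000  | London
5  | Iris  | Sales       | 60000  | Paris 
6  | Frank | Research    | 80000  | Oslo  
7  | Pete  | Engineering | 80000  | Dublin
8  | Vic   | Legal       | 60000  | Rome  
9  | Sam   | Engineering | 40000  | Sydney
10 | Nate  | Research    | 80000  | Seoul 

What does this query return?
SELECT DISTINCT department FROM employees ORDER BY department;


All 'department' values (row order): Sales, Legal, Design, Legal, Sales, Research, Engineering, Legal, Engineering, Research
Removing duplicates leaves 5 unique value(s).

5 values:
Design
Engineering
Legal
Research
Sales


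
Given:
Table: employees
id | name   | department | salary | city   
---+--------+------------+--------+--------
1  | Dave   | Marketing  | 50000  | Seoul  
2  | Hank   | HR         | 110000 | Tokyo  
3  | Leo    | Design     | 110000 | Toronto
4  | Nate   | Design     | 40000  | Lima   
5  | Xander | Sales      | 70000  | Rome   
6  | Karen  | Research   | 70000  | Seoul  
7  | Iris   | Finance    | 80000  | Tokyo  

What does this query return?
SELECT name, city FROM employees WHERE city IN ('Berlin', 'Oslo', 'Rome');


Filtering: city IN ('Berlin', 'Oslo', 'Rome')
Matching: 1 rows

1 rows:
Xander, Rome


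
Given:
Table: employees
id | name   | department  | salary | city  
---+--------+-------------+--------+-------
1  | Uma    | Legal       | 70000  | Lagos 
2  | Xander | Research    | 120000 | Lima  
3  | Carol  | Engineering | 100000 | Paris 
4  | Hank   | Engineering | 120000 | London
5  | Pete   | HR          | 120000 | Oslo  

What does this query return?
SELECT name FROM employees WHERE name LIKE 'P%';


LIKE 'P%' matches names starting with 'P'
Matching: 1

1 rows:
Pete


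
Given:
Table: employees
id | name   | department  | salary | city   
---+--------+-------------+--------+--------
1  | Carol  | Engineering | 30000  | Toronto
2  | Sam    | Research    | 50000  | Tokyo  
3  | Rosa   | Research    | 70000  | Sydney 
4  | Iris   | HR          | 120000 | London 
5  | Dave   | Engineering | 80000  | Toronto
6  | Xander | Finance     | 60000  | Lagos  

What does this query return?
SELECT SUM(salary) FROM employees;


SUM(salary) = 30000 + 50000 + 70000 + 120000 + 80000 + 60000 = 410000

410000


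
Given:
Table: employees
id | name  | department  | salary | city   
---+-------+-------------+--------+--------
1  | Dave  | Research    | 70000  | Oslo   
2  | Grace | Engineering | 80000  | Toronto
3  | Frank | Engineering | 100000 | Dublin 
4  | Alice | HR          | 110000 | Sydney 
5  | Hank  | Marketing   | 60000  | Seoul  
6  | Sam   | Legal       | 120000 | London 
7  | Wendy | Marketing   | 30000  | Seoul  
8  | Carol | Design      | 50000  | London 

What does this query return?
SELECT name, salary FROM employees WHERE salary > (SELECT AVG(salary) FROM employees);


Subquery: AVG(salary) = 77500.0
Filtering: salary > 77500.0
  Grace (80000) -> MATCH
  Frank (100000) -> MATCH
  Alice (110000) -> MATCH
  Sam (120000) -> MATCH


4 rows:
Grace, 80000
Frank, 100000
Alice, 110000
Sam, 120000


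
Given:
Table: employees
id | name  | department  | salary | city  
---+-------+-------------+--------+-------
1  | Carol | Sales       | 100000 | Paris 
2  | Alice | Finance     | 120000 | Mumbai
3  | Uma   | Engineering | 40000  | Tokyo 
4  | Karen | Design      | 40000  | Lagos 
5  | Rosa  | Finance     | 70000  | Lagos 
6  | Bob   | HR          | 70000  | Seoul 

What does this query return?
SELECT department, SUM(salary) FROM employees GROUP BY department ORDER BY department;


Summing salary within each department:
  Design: 40000 = 40000
  Engineering: 40000 = 40000
  Finance: 120000 + 70000 = 190000
  HR: 70000 = 70000
  Sales: 100000 = 100000


5 groups:
Design, 40000
Engineering, 40000
Finance, 190000
HR, 70000
Sales, 100000


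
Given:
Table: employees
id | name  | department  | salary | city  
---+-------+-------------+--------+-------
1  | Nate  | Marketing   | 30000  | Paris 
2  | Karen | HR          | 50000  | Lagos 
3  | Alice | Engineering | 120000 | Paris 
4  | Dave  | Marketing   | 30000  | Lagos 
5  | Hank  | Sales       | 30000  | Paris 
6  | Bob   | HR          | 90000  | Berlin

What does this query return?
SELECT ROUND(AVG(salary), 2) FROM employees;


SUM(salary) = 350000
COUNT = 6
ROUND(AVG, 2) = ROUND(350000 / 6, 2) = 58333.33

58333.33


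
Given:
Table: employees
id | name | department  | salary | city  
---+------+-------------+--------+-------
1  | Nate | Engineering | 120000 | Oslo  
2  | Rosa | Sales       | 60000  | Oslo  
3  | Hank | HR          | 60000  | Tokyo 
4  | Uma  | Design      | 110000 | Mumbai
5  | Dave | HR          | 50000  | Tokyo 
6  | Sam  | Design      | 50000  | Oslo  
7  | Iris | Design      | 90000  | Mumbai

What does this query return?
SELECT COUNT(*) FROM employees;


COUNT(*) counts all rows

7


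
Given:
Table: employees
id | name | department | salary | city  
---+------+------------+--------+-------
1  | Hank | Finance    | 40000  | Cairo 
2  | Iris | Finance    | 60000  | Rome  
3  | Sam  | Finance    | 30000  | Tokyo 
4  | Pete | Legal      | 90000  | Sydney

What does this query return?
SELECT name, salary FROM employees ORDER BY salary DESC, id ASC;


Sorting by salary DESC, then id ASC for ties

4 rows:
Pete, 90000
Iris, 60000
Hank, 40000
Sam, 30000


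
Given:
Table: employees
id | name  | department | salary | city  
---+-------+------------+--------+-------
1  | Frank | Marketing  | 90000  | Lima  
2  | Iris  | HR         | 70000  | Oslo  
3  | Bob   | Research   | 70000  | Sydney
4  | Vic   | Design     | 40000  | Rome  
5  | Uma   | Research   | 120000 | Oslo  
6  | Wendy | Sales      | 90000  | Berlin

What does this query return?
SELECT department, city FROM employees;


Projecting columns: department, city

6 rows:
Marketing, Lima
HR, Oslo
Research, Sydney
Design, Rome
Research, Oslo
Sales, Berlin


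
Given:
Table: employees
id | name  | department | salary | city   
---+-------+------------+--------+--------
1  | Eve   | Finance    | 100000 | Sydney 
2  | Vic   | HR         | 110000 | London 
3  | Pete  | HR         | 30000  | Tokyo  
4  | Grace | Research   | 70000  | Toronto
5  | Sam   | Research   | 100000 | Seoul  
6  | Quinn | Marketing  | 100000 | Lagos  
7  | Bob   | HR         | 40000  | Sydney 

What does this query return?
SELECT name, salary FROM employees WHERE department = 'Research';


Filtering: department = 'Research'
Matching rows: 2

2 rows:
Grace, 70000
Sam, 100000


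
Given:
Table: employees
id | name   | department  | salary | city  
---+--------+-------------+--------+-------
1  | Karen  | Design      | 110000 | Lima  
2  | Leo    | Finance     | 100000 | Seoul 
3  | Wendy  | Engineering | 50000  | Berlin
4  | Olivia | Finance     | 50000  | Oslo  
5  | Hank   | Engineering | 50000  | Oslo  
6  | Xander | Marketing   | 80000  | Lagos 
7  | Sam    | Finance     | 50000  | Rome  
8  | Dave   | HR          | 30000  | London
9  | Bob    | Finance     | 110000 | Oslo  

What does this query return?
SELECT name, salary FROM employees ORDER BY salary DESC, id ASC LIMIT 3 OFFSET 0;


Sort by salary DESC (id ASC tiebreak), then skip 0 and take 3
Rows 1 through 3

3 rows:
Karen, 110000
Bob, 110000
Leo, 100000


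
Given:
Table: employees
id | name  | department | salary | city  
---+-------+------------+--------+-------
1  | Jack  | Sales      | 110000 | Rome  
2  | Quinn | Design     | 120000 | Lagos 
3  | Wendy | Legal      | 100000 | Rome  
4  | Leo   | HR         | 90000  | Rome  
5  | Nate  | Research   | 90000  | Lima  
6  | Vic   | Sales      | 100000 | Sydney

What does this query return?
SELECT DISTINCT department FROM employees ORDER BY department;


All 'department' values (row order): Sales, Design, Legal, HR, Research, Sales
Removing duplicates leaves 5 unique value(s).

5 values:
Design
HR
Legal
Research
Sales
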